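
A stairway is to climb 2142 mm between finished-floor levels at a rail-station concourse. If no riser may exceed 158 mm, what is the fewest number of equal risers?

2142 / 158 = 13.56, so 14 risers are needed.

14 risers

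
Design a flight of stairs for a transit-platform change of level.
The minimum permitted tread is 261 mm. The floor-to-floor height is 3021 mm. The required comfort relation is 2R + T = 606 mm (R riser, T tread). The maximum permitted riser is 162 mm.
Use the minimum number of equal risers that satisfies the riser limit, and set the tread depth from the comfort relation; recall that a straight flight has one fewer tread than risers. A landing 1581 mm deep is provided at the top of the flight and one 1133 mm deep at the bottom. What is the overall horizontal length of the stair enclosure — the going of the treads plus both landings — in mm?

7898 mm

⌈3021/162⌉ = 19 risers.
Riser R = 3021 / 19 = 159 mm, within the 162 mm limit.
T = 606 − 2·159 = 288 mm, which satisfies the 261 mm minimum.
19 risers give 18 treads; going = 18 × 288 = 5184 mm.
Add landings: 5184 + 1581 + 1133 = 7898 mm.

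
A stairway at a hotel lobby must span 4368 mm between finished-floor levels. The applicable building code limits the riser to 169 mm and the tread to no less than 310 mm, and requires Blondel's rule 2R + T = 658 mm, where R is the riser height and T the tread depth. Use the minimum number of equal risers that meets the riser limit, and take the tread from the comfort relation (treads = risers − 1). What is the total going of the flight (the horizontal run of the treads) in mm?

8050 mm

4368 / 169 = 25.846 → round up to 26 risers.
Riser R = 4368 / 26 = 168 mm, within the 169 mm limit.
T = 658 − 2·168 = 322 mm, which satisfies the 310 mm minimum.
Going = (26 − 1) × 322 = 8050 mm.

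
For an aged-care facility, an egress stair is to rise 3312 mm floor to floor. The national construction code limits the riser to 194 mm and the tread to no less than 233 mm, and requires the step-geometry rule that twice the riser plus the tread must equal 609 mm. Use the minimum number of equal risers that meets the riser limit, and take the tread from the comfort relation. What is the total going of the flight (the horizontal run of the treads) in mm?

At most 194 each: 3312/194 = 17.07, giving 18 risers.
R = 3312 ÷ 18 = 184 mm.
Tread T = 609 − 2 × 184 = 241 mm (≥ 233 mm).
18 risers give 17 treads; going = 17 × 241 = 4097 mm.

4097 mm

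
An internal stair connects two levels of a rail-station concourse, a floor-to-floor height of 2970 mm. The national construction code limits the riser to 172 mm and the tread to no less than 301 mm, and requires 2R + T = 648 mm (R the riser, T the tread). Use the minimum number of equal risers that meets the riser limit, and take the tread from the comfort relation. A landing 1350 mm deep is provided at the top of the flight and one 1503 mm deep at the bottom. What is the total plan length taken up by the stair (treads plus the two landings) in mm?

⌈2970/172⌉ = 18 risers.
Each riser is 2970/18 = 165 mm (≤ 172 mm).
From 2R + T = 648: T = 648 − 330 = 318 mm.
Going = (18 − 1) × 318 = 5406 mm.
Add landings: 5406 + 1350 + 1503 = 8259 mm.

8259 mm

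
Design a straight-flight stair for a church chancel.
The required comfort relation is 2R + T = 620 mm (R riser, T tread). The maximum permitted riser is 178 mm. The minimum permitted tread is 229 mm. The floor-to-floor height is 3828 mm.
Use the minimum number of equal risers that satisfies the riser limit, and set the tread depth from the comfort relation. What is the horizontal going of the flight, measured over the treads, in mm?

5712 mm

3828 / 178 = 21.506 → round up to 22 risers.
Riser R = 3828 / 22 = 174 mm, within the 178 mm limit.
T = 620 − 2·174 = 272 mm, which satisfies the 229 mm minimum.
Treads = 22 − 1 = 21; going = 21 × 272 = 5712 mm.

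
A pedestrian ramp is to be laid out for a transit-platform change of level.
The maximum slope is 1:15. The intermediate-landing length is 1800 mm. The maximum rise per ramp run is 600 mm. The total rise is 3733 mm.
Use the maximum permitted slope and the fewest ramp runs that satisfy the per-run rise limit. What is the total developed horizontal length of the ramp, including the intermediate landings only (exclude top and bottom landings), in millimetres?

66795 mm

3733 / 600 = 6.22, so 7 ramp runs are needed. That means 6 intermediate landings.
Ramp run (horizontal) at 1:15: 3733 × 15 = 55995 mm.
Intermediate landings: 6 × 1800 = 10800 mm.
Developed length = 55995 + 10800 = 66795 mm.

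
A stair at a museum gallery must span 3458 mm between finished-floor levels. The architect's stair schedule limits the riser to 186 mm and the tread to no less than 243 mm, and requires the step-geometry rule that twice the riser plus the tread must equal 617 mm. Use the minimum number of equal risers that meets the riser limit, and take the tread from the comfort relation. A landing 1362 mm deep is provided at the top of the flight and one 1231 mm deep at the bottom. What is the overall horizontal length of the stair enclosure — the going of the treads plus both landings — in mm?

7147 mm

⌈3458/186⌉ = 19 risers.
R = 3458 ÷ 19 = 182 mm.
Tread T = 617 − 2 × 182 = 253 mm (≥ 243 mm).
Treads = 19 − 1 = 18; going = 18 × 253 = 4554 mm.
Add landings: 4554 + 1362 + 1231 = 7147 mm.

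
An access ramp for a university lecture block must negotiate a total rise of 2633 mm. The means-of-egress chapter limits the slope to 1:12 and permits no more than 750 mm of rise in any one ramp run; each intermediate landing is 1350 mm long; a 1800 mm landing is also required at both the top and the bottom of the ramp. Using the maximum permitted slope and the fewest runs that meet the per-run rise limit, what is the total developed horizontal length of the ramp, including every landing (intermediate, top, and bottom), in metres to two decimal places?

At most 750 each: 2633/750 = 3.51, giving 4 ramp runs. That means 3 intermediate landings.
Ramp run (horizontal) at 1:12: 2633 × 12 = 31596 mm.
3 intermediate landings contribute 3 × 1350 = 4050 mm.
Top and bottom landings: 2 × 1800 = 3600 mm.
Total = 31596 + 4050 + 3600 = 39246 mm.
= 39.25 m.

39.25 m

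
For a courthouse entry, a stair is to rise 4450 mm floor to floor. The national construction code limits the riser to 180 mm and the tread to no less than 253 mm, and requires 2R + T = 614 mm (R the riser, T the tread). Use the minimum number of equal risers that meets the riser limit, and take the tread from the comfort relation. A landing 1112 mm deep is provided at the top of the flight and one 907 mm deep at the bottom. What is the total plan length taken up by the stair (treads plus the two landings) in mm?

At most 180 each: 4450/180 = 24.72, giving 25 risers.
Each riser is 4450/25 = 178 mm (≤ 180 mm).
T = 614 − 2·178 = 258 mm, which satisfies the 253 mm minimum.
25 risers give 24 treads; going = 24 × 258 = 6192 mm.
Add landings: 6192 + 1112 + 907 = 8211 mm.

8211 mm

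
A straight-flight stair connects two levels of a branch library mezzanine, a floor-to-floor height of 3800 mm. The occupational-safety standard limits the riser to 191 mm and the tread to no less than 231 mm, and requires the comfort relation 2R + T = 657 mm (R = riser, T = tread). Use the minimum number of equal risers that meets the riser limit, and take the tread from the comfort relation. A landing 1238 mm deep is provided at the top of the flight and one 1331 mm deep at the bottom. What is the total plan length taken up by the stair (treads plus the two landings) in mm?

3800 / 191 = 19.90, so 20 risers are needed.
R = 3800 ÷ 20 = 190 mm.
T = 657 − 2·190 = 277 mm, which satisfies the 231 mm minimum.
Going = (20 − 1) × 277 = 5263 mm.
Enclosure = 5263 + 1238 + 1331 = 7832 mm.

7832 mm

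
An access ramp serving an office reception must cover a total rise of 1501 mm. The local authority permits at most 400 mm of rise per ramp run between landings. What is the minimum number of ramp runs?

1501 / 400 = 3.752 → round up to 4 ramp runs.

4 runs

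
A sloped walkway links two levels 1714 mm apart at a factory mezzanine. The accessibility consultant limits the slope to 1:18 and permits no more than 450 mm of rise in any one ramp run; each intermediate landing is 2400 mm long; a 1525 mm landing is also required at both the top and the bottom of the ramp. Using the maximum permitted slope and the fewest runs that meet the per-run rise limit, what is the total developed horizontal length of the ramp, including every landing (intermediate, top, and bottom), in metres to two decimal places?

1714 / 450 = 3.809 → round up to 4 ramp runs. That means 3 intermediate landings.
Ramp run (horizontal) at 1:18: 1714 × 18 = 30852 mm.
3 intermediate landings contribute 3 × 2400 = 7200 mm.
Top and bottom landings: 2 × 1525 = 3050 mm.
Total = 30852 + 7200 + 3050 = 41102 mm.
= 41.10 m.

41.10 m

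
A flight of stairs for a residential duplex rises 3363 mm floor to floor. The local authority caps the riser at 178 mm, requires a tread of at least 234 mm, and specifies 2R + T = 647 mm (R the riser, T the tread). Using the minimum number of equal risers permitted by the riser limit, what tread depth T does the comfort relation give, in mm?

293 mm

3363 / 178 = 18.89, so 19 risers are needed.
Riser R = 3363 / 19 = 177 mm, within the 178 mm limit.
Tread T = 647 − 2 × 177 = 293 mm (≥ 234 mm).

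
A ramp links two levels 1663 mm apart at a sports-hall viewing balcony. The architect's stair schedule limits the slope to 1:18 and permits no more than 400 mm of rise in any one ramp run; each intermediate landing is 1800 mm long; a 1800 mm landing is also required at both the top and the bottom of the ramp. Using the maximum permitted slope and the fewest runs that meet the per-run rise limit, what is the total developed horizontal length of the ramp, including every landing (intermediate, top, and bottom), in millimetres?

40734 mm

1663 / 400 = 4.157 → round up to 5 ramp runs. That means 4 intermediate landings.
Horizontal run for 1663 mm of rise at 1:18 is 1663 × 18 = 29934 mm.
4 intermediate landings contribute 4 × 1800 = 7200 mm.
Top and bottom landings: 2 × 1800 = 3600 mm.
Total = 29934 + 7200 + 3600 = 40734 mm.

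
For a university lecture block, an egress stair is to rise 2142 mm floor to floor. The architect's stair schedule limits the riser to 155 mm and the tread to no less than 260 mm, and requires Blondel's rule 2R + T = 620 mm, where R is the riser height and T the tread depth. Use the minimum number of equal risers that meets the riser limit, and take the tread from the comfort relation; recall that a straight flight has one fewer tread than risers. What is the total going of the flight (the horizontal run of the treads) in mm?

4082 mm

2142 / 155 = 13.82, so 14 risers are needed.
Each riser is 2142/14 = 153 mm (≤ 155 mm).
From 2R + T = 620: T = 620 − 306 = 314 mm.
Going = (14 − 1) × 314 = 4082 mm.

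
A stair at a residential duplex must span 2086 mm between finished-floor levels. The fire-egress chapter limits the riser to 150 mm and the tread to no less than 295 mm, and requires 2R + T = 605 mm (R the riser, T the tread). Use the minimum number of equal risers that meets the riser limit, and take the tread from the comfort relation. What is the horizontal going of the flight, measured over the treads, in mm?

2086 / 150 = 13.907 → round up to 14 risers.
R = 2086 ÷ 14 = 149 mm.
From 2R + T = 605: T = 605 − 298 = 307 mm.
14 risers give 13 treads; going = 13 × 307 = 3991 mm.

3991 mm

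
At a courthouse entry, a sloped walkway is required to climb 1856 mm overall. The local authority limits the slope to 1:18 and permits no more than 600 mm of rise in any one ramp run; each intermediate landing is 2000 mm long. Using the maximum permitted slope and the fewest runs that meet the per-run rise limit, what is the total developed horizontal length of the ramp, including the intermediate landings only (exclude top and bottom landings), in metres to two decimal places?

At most 600 each: 1856/600 = 3.09, giving 4 ramp runs. That means 3 intermediate landings.
Horizontal run for 1856 mm of rise at 1:18 is 1856 × 18 = 33408 mm.
Intermediate landings: 3 × 2000 = 6000 mm.
Total developed length = 33408 + 6000 = 39408 mm.
= 39.41 m.

39.41 m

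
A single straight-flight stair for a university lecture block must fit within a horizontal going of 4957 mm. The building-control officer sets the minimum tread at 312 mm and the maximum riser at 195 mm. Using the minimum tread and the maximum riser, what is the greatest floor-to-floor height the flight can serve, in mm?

3120 mm

Treads that fit: ⌊4957 / 312⌋ = 15.
Risers = treads + 1 = 16.
Maximum height = 16 × 195 = 3120 mm.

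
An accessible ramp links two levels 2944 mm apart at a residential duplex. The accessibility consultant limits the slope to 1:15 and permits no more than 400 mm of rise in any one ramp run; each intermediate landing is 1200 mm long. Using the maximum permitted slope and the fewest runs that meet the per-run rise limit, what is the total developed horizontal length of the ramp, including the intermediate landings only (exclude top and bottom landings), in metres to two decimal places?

52.56 m

At most 400 each: 2944/400 = 7.36, giving 8 ramp runs. That means 7 intermediate landings.
Horizontal run for 2944 mm of rise at 1:15 is 2944 × 15 = 44160 mm.
Intermediate landings: 7 × 1200 = 8400 mm.
Total developed length = 44160 + 8400 = 52560 mm.
= 52.56 m.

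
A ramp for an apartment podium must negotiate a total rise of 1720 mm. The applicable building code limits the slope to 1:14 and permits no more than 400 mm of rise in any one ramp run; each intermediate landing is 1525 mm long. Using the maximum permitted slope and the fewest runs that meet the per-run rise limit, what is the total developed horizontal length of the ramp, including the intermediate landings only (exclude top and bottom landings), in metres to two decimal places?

1720 / 400 = 4.300 → round up to 5 ramp runs. That means 4 intermediate landings.
Horizontal run for 1720 mm of rise at 1:14 is 1720 × 14 = 24080 mm.
Intermediate landings: 4 × 1525 = 6100 mm.
Developed length = 24080 + 6100 = 30180 mm.
= 30.18 m.

30.18 m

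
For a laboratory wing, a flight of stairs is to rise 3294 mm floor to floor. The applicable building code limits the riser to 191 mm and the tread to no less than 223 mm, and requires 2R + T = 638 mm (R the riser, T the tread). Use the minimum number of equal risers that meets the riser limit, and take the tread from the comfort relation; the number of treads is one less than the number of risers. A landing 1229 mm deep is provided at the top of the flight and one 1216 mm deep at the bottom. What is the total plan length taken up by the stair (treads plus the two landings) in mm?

7069 mm

3294 / 191 = 17.25, so 18 risers are needed.
Each riser is 3294/18 = 183 mm (≤ 191 mm).
From 2R + T = 638: T = 638 − 366 = 272 mm.
18 risers give 17 treads; going = 17 × 272 = 4624 mm.
Add landings: 4624 + 1229 + 1216 = 7069 mm.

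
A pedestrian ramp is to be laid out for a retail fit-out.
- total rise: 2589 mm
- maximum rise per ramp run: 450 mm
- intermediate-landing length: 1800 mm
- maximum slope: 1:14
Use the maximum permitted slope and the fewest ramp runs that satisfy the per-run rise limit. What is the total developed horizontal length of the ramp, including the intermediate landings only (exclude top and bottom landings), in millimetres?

2589 / 450 = 5.753 → round up to 6 ramp runs. That means 5 intermediate landings.
Ramp run (horizontal) at 1:14: 2589 × 14 = 36246 mm.
Intermediate landings: 5 × 1800 = 9000 mm.
Total developed length = 36246 + 9000 = 45246 mm.

45246 mm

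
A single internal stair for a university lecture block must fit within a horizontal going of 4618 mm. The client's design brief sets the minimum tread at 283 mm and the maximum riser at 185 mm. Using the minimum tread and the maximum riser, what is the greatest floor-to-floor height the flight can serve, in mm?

3145 mm

4618 / 283 = 16.32, so 16 treads fit.
Risers = treads + 1 = 17.
Maximum height = 17 × 185 = 3145 mm.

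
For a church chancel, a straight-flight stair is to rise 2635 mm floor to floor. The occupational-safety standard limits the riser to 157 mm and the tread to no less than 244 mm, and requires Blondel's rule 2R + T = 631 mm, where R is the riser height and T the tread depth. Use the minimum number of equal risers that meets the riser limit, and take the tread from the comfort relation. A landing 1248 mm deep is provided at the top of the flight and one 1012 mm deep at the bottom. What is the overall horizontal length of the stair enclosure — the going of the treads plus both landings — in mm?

7396 mm

2635 / 157 = 16.78, so 17 risers are needed.
R = 2635 ÷ 17 = 155 mm.
Tread T = 631 − 2 × 155 = 321 mm (≥ 244 mm).
17 risers give 16 treads; going = 16 × 321 = 5136 mm.
Enclosure = 5136 + 1248 + 1012 = 7396 mm.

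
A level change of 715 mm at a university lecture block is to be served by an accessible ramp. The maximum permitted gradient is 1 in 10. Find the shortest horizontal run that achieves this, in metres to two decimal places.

Run = rise × 10 = 715 × 10 = 7150 mm.
7150 mm = 7.15 m.

7.15 m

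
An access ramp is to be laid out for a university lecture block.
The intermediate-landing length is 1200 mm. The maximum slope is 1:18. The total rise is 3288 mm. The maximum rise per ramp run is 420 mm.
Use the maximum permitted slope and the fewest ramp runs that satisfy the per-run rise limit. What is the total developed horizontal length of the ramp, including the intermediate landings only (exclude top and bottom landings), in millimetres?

67584 mm

At most 420 each: 3288/420 = 7.83, giving 8 ramp runs. That means 7 intermediate landings.
Ramp run (horizontal) at 1:18: 3288 × 18 = 59184 mm.
Intermediate landings: 7 × 1200 = 8400 mm.
Total developed length = 59184 + 8400 = 67584 mm.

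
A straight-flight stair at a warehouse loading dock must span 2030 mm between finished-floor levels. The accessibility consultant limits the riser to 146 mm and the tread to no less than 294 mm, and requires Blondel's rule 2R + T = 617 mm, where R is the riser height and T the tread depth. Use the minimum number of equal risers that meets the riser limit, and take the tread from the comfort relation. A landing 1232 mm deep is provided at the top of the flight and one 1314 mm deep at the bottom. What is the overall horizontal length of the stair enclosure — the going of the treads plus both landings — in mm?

2030 / 146 = 13.90, so 14 risers are needed.
Riser R = 2030 / 14 = 145 mm, within the 146 mm limit.
Tread T = 617 − 2 × 145 = 327 mm (≥ 294 mm).
14 risers give 13 treads; going = 13 × 327 = 4251 mm.
Add landings: 4251 + 1232 + 1314 = 6797 mm.

6797 mm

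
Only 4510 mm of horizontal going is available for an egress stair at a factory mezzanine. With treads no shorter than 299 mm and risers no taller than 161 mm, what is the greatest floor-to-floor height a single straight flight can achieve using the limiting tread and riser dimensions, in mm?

2576 mm

Treads that fit: ⌊4510 / 299⌋ = 15.
Risers = treads + 1 = 16.
Maximum height = 16 × 161 = 2576 mm.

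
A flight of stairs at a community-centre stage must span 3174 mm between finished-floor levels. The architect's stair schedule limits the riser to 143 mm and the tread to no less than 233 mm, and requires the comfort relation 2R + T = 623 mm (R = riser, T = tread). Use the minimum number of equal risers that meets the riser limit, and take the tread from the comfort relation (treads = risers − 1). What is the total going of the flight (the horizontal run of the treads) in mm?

7634 mm

⌈3174/143⌉ = 23 risers.
Riser R = 3174 / 23 = 138 mm, within the 143 mm limit.
From 2R + T = 623: T = 623 − 276 = 347 mm.
Going = (23 − 1) × 347 = 7634 mm.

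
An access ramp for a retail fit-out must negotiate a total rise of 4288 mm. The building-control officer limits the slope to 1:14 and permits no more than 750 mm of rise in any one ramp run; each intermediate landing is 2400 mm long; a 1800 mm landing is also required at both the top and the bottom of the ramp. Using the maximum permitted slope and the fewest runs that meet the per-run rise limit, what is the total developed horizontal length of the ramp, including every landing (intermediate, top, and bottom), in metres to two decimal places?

75.63 m

4288 / 750 = 5.72, so 6 ramp runs are needed. That means 5 intermediate landings.
Horizontal run for 4288 mm of rise at 1:14 is 4288 × 14 = 60032 mm.
5 intermediate landings contribute 5 × 2400 = 12000 mm.
Top and bottom landings: 2 × 1800 = 3600 mm.
Total = 60032 + 12000 + 3600 = 75632 mm.
= 75.63 m.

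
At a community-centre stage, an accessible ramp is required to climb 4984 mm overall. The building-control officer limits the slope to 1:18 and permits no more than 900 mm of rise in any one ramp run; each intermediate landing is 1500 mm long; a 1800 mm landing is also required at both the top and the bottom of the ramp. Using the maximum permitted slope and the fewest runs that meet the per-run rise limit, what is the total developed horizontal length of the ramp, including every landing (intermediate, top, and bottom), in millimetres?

100812 mm

⌈4984/900⌉ = 6 ramp runs. That means 5 intermediate landings.
Ramp run (horizontal) at 1:18: 4984 × 18 = 89712 mm.
Intermediate landings: 5 × 1500 = 7500 mm.
Top and bottom landings: 2 × 1800 = 3600 mm.
Total = 89712 + 7500 + 3600 = 100812 mm.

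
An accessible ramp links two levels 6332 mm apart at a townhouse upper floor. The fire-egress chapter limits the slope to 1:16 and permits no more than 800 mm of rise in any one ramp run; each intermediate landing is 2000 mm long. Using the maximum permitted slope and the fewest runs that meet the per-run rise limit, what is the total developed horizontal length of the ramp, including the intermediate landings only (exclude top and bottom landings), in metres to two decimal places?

6332 / 800 = 7.915 → round up to 8 ramp runs. That means 7 intermediate landings.
Horizontal run for 6332 mm of rise at 1:16 is 6332 × 16 = 101312 mm.
7 intermediate landings contribute 7 × 2000 = 14000 mm.
Total developed length = 101312 + 14000 = 115312 mm.
= 115.31 m.

115.31 m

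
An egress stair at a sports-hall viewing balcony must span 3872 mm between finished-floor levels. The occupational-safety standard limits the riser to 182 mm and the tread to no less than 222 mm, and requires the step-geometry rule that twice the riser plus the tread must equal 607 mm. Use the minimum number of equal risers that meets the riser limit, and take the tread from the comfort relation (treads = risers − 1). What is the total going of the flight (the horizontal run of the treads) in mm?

5355 mm

At most 182 each: 3872/182 = 21.27, giving 22 risers.
Each riser is 3872/22 = 176 mm (≤ 182 mm).
Tread T = 607 − 2 × 176 = 255 mm (≥ 222 mm).
Treads = 22 − 1 = 21; going = 21 × 255 = 5355 mm.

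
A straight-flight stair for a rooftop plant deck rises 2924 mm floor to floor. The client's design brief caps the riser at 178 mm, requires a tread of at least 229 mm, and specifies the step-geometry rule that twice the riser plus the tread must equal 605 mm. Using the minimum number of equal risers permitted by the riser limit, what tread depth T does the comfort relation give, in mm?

261 mm

2924 / 178 = 16.43, so 17 risers are needed.
Each riser is 2924/17 = 172 mm (≤ 178 mm).
Tread T = 605 − 2 × 172 = 261 mm (≥ 229 mm).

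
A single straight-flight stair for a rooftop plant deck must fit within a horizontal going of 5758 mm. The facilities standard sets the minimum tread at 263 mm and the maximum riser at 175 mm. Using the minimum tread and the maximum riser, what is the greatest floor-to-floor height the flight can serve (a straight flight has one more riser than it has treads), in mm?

3850 mm

Treads that fit: ⌊5758 / 263⌋ = 21.
Risers = treads + 1 = 22.
Maximum height = 22 × 175 = 3850 mm.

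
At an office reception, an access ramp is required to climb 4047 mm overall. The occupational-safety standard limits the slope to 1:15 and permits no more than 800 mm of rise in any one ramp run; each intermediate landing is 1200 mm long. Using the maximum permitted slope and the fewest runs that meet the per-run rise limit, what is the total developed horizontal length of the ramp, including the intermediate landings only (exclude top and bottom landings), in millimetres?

⌈4047/800⌉ = 6 ramp runs. That means 5 intermediate landings.
Ramp run (horizontal) at 1:15: 4047 × 15 = 60705 mm.
Intermediate landings: 5 × 1200 = 6000 mm.
Developed length = 60705 + 6000 = 66705 mm.

66705 mm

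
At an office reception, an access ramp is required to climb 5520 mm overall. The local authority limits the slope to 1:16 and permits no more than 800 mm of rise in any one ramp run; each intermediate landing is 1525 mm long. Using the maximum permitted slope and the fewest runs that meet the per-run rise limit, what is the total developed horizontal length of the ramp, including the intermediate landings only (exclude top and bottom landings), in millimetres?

97470 mm

5520 / 800 = 6.900 → round up to 7 ramp runs. That means 6 intermediate landings.
Ramp run (horizontal) at 1:16: 5520 × 16 = 88320 mm.
6 intermediate landings contribute 6 × 1525 = 9150 mm.
Developed length = 88320 + 9150 = 97470 mm.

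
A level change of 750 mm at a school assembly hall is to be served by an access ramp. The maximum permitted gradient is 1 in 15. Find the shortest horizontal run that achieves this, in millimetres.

11250 mm

At 1:15 the run is 15 × 750 = 11250 mm.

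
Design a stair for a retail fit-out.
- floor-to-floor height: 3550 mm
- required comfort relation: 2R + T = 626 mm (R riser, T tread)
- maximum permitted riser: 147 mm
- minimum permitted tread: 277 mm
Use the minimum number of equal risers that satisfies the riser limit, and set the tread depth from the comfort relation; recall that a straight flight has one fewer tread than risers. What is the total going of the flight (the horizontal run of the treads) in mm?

8208 mm

3550 / 147 = 24.150 → round up to 25 risers.
Riser R = 3550 / 25 = 142 mm, within the 147 mm limit.
T = 626 − 2·142 = 342 mm, which satisfies the 277 mm minimum.
Treads = 25 − 1 = 24; going = 24 × 342 = 8208 mm.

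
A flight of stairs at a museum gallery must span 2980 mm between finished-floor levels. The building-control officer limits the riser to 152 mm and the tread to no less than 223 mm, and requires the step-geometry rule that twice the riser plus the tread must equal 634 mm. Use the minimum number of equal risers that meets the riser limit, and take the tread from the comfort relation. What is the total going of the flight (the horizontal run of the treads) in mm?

2980 / 152 = 19.61, so 20 risers are needed.
R = 2980 ÷ 20 = 149 mm.
Tread T = 634 − 2 × 149 = 336 mm (≥ 223 mm).
20 risers give 19 treads; going = 19 × 336 = 6384 mm.

6384 mm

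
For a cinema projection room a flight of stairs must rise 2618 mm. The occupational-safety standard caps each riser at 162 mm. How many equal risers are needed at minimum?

17 risers

2618 / 162 = 16.160 → round up to 17 risers.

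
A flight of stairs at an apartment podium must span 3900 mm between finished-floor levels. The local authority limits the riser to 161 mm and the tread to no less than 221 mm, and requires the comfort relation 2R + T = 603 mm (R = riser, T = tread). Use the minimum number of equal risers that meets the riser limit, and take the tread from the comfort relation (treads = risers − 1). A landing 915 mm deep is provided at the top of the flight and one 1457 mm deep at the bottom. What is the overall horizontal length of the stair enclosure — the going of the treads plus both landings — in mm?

At most 161 each: 3900/161 = 24.22, giving 25 risers.
Riser R = 3900 / 25 = 156 mm, within the 161 mm limit.
Tread T = 603 − 2 × 156 = 291 mm (≥ 221 mm).
Going = (25 − 1) × 291 = 6984 mm.
Enclosure = 6984 + 915 + 1457 = 9356 mm.

9356 mm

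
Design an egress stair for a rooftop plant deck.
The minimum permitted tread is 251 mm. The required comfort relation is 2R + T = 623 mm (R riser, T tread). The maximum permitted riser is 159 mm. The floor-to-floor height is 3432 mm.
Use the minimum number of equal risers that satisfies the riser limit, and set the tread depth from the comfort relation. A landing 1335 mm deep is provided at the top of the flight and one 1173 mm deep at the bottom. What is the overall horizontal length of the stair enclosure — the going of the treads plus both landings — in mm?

At most 159 each: 3432/159 = 21.58, giving 22 risers.
R = 3432 ÷ 22 = 156 mm.
T = 623 − 2·156 = 311 mm, which satisfies the 251 mm minimum.
22 risers give 21 treads; going = 21 × 311 = 6531 mm.
Add landings: 6531 + 1335 + 1173 = 9039 mm.

9039 mm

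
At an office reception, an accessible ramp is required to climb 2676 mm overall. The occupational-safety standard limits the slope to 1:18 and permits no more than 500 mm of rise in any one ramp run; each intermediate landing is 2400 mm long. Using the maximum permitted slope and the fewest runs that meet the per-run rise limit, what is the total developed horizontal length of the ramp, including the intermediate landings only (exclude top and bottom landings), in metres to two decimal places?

60.17 m

2676 / 500 = 5.35, so 6 ramp runs are needed. That means 5 intermediate landings.
Ramp run (horizontal) at 1:18: 2676 × 18 = 48168 mm.
Intermediate landings: 5 × 2400 = 12000 mm.
Total developed length = 48168 + 12000 = 60168 mm.
= 60.17 m.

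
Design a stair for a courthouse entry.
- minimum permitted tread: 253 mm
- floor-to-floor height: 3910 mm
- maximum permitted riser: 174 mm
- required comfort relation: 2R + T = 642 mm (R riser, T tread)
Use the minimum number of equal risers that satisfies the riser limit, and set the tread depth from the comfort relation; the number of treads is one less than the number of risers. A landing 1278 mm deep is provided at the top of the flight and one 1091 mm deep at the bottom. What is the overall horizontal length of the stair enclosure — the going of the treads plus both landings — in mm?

3910 / 174 = 22.471 → round up to 23 risers.
Each riser is 3910/23 = 170 mm (≤ 174 mm).
Tread T = 642 − 2 × 170 = 302 mm (≥ 253 mm).
Treads = 23 − 1 = 22; going = 22 × 302 = 6644 mm.
Add landings: 6644 + 1278 + 1091 = 9013 mm.

9013 mm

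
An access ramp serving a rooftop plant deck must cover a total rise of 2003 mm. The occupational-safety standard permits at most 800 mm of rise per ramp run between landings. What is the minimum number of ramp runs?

At most 800 each: 2003/800 = 2.50, giving 3 ramp runs.

3 runs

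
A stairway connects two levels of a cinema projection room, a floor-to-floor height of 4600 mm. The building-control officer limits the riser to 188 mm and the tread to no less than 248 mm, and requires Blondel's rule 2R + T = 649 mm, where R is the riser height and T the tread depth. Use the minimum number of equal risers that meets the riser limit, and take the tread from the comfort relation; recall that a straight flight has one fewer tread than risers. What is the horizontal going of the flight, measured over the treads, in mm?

6744 mm

At most 188 each: 4600/188 = 24.47, giving 25 risers.
Riser R = 4600 / 25 = 184 mm, within the 188 mm limit.
From 2R + T = 649: T = 649 − 368 = 281 mm.
Going = (25 − 1) × 281 = 6744 mm.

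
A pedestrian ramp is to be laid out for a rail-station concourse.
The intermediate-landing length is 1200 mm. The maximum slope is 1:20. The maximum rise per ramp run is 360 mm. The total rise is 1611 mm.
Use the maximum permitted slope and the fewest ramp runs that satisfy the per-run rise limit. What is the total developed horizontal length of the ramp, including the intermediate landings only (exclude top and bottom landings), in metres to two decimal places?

⌈1611/360⌉ = 5 ramp runs. That means 4 intermediate landings.
Ramp run (horizontal) at 1:20: 1611 × 20 = 32220 mm.
Intermediate landings: 4 × 1200 = 4800 mm.
Developed length = 32220 + 4800 = 37020 mm.
= 37.02 m.

37.02 m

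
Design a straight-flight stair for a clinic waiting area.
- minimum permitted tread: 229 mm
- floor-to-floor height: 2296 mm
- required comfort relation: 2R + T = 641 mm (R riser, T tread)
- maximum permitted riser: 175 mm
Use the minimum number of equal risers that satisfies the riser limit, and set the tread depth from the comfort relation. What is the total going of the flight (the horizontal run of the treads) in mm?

2296 / 175 = 13.12, so 14 risers are needed.
Each riser is 2296/14 = 164 mm (≤ 175 mm).
T = 641 − 2·164 = 313 mm, which satisfies the 229 mm minimum.
14 risers give 13 treads; going = 13 × 313 = 4069 mm.

4069 mm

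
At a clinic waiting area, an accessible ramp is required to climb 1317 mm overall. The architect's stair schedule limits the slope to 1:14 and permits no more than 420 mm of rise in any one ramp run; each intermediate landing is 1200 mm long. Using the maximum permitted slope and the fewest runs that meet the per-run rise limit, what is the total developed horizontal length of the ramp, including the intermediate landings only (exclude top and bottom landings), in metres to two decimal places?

22.04 m

1317 / 420 = 3.14, so 4 ramp runs are needed. That means 3 intermediate landings.
Ramp run (horizontal) at 1:14: 1317 × 14 = 18438 mm.
3 intermediate landings contribute 3 × 1200 = 3600 mm.
Total developed length = 18438 + 3600 = 22038 mm.
= 22.04 m.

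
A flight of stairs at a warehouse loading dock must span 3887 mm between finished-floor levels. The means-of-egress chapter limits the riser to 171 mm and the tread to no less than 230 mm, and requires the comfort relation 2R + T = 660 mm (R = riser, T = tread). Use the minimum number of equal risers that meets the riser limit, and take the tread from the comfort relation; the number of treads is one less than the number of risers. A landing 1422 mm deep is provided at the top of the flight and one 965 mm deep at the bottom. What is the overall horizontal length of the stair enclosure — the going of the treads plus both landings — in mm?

⌈3887/171⌉ = 23 risers.
R = 3887 ÷ 23 = 169 mm.
From 2R + T = 660: T = 660 − 338 = 322 mm.
Treads = 23 − 1 = 22; going = 22 × 322 = 7084 mm.
Enclosure = 7084 + 1422 + 965 = 9471 mm.

9471 mm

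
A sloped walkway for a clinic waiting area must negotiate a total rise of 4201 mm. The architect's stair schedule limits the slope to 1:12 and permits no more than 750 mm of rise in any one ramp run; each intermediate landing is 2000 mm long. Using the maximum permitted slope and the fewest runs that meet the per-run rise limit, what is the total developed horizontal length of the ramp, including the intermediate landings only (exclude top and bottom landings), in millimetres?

60412 mm

4201 / 750 = 5.60, so 6 ramp runs are needed. That means 5 intermediate landings.
Horizontal run for 4201 mm of rise at 1:12 is 4201 × 12 = 50412 mm.
5 intermediate landings contribute 5 × 2000 = 10000 mm.
Total developed length = 50412 + 10000 = 60412 mm.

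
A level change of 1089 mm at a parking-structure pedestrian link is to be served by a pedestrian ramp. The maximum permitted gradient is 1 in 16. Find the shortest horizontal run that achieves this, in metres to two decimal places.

At 1:16 the run is 16 × 1089 = 17424 mm.
17424 mm = 17.42 m.

17.42 m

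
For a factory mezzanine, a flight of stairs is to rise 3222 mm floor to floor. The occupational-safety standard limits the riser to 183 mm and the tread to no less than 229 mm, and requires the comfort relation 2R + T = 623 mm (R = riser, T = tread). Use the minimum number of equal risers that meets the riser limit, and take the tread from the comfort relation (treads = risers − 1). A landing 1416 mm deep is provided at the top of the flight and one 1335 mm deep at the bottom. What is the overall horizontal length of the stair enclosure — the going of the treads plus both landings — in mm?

7256 mm

⌈3222/183⌉ = 18 risers.
R = 3222 ÷ 18 = 179 mm.
Tread T = 623 − 2 × 179 = 265 mm (≥ 229 mm).
Treads = 18 − 1 = 17; going = 17 × 265 = 4505 mm.
Add landings: 4505 + 1416 + 1335 = 7256 mm.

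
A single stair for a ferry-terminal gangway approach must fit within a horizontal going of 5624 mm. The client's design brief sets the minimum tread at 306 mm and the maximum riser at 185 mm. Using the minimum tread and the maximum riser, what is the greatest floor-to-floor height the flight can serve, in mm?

3515 mm

Treads that fit: ⌊5624 / 306⌋ = 18.
Risers = treads + 1 = 19.
Maximum height = 19 × 185 = 3515 mm.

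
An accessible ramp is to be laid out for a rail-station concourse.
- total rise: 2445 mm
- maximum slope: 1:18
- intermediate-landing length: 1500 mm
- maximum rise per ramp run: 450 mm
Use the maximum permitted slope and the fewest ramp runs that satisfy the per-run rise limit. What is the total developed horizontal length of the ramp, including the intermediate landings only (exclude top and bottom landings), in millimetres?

51510 mm

2445 / 450 = 5.433 → round up to 6 ramp runs. That means 5 intermediate landings.
Horizontal run for 2445 mm of rise at 1:18 is 2445 × 18 = 44010 mm.
Intermediate landings: 5 × 1500 = 7500 mm.
Developed length = 44010 + 7500 = 51510 mm.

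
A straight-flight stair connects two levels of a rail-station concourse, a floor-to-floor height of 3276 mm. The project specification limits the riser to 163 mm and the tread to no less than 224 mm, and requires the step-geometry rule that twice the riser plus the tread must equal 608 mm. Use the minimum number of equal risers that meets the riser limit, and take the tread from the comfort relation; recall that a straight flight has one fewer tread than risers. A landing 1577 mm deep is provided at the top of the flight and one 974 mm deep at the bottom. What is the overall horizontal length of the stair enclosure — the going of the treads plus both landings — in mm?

8471 mm

3276 / 163 = 20.098 → round up to 21 risers.
Each riser is 3276/21 = 156 mm (≤ 163 mm).
From 2R + T = 608: T = 608 − 312 = 296 mm.
Treads = 21 − 1 = 20; going = 20 × 296 = 5920 mm.
Enclosure = 5920 + 1577 + 974 = 8471 mm.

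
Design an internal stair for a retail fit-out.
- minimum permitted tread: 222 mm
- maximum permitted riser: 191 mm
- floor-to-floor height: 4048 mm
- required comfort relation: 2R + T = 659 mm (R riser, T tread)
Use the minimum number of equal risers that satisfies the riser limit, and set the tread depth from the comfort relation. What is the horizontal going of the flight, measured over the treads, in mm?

6111 mm

4048 / 191 = 21.194 → round up to 22 risers.
R = 4048 ÷ 22 = 184 mm.
T = 659 − 2·184 = 291 mm, which satisfies the 222 mm minimum.
Treads = 22 − 1 = 21; going = 21 × 291 = 6111 mm.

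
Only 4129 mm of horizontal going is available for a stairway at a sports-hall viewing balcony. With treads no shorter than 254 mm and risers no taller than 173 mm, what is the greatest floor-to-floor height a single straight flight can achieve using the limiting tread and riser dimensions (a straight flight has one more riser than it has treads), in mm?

2941 mm

4129 / 254 = 16.26, so 16 treads fit.
Risers = treads + 1 = 17.
Maximum height = 17 × 173 = 2941 mm.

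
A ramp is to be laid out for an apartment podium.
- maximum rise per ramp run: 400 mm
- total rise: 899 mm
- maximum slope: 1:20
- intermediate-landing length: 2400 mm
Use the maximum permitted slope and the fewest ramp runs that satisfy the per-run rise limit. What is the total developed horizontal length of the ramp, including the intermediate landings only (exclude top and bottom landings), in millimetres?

22780 mm

899 / 400 = 2.25, so 3 ramp runs are needed. That means 2 intermediate landings.
Ramp run (horizontal) at 1:20: 899 × 20 = 17980 mm.
Intermediate landings: 2 × 2400 = 4800 mm.
Developed length = 17980 + 4800 = 22780 mm.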